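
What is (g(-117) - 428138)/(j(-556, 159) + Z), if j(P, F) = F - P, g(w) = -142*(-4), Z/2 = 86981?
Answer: -427570/174677 ≈ -2.4478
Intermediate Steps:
Z = 173962 (Z = 2*86981 = 173962)
g(w) = 568
(g(-117) - 428138)/(j(-556, 159) + Z) = (568 - 428138)/((159 - 1*(-556)) + 173962) = -427570/((159 + 556) + 173962) = -427570/(715 + 173962) = -427570/174677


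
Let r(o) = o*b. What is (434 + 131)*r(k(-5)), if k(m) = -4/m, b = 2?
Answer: 904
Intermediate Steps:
r(o) = 2*o (r(o) = o*2 = 2*o)
(434 + 131)*r(k(-5)) = (434 + 131)*(2*(-4/(-5))) = 565*(2*(-4*(-⅕))) = 565*(2*(⅘)) = 565*(8/5) = 904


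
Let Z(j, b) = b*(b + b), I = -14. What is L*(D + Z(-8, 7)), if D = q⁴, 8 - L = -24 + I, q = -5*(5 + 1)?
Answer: 37264508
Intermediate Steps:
q = -30 (q = -5*6 = -30)
L = 46 (L = 8 - (-24 - 14) = 8 - 1*(-38) = 8 + 38 = 46)
D = 810000 (D = (-30)⁴ = 810000)
Z(j, b) = 2*b² (Z(j, b) = b*(2*b) = 2*b²)
L*(D + Z(-8, 7)) = 46*(810000 + 2*7²) = 46*(810000 + 2*49) = 46*(810000 + 98) = 46*810098 = 37264508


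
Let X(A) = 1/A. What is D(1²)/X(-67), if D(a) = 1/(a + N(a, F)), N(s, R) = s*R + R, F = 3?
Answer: -67/7 ≈ -9.5714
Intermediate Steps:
N(s, R) = R + R*s (N(s, R) = R*s + R = R + R*s)
D(a) = 1/(3 + 4*a) (D(a) = 1/(a + 3*(1 + a)) = 1/(a + (3 + 3*a)) = 1/(3 + 4*a))
D(1²)/X(-67) = 1/((3 + 4*1²)*(1/(-67))) = 1/((3 + 4*1)*(-1/67)) = -67/(3 + 4) = -67/7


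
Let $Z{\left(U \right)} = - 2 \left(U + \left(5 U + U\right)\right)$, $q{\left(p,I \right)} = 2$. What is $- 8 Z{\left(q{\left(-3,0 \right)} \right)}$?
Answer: $224$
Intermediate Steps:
$Z{\left(U \right)} = - 14 U$ ($Z{\left(U \right)} = - 2 \left(U + 6 U\right) = - 2 \cdot 7 U = - 14 U$)
$- 8 Z{\left(q{\left(-3,0 \right)} \right)} = - 8 \left(\left(-14\right) 2\right) = \left(-8\right) \left(-28\right) = 224$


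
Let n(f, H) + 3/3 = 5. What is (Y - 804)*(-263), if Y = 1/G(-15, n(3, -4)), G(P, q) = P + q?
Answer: 2326235/11 ≈ 2.1148e+5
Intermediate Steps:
n(f, H) = 4 (n(f, H) = -1 + 5 = 4)
Y = -1/11 (Y = 1/(-15 + 4) = 1/(-11) = -1/11 ≈ -0.090909)
(Y - 804)*(-263) = (-1/11 - 804)*(-263) = -8845/11*(-263) = 2326235/11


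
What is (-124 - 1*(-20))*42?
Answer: -4368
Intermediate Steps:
(-124 - 1*(-20))*42 = (-124 + 20)*42 = -104*42 = -4368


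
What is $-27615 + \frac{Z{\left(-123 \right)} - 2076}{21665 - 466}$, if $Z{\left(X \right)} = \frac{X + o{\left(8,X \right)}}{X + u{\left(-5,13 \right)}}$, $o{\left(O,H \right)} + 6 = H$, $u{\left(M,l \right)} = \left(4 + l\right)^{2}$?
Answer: $- \frac{1675490841}{60673} \approx -27615.0$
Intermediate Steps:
$o{\left(O,H \right)} = -6 + H$
$Z{\left(X \right)} = \frac{-6 + 2 X}{289 + X}$ ($Z{\left(X \right)} = \frac{X + \left(-6 + X\right)}{X + \left(4 + 13\right)^{2}} = \frac{-6 + 2 X}{X + 17^{2}} = \frac{-6 + 2 X}{X + 289} = \frac{-6 + 2 X}{289 + X}$)
$-27615 + \frac{Z{\left(-123 \right)} - 2076}{21665 - 466} = -27615 + \frac{\frac{2 \left(-3 - 123\right)}{289 - 123} - 2076}{21665 - 466} = -27615 + \frac{2 \cdot \frac{1}{166} \left(-126\right) - 2076}{21199} = -27615 + \left(2 \cdot \frac{1}{166} \left(-126\right) - 2076\right) \frac{1}{21199} = -27615 + \left(- \frac{126}{83} - 2076\right) \frac{1}{21199} = -27615 - \frac{5946}{60673} = - \frac{1675490841}{60673}$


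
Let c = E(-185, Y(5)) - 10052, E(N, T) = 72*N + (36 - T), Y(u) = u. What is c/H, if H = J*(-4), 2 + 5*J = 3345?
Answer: 116705/13372 ≈ 8.7276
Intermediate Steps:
J = 3343/5 (J = -⅖ + (⅕)*3345 = -⅖ + 669 = 3343/5 ≈ 668.60)
E(N, T) = 36 - T + 72*N
c = -23341 (c = (36 - 1*5 + 72*(-185)) - 10052 = (36 - 5 - 13320) - 10052 = -13289 - 10052 = -23341)
H = -13372/5 (H = (3343/5)*(-4) = -13372/5 ≈ -2674.4)
c/H = -23341/(-13372/5) = -23341*(-5/13372) = 116705/13372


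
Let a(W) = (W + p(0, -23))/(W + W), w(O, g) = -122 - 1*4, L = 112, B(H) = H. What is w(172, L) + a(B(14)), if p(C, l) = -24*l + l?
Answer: -2985/28 ≈ -106.61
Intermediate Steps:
p(C, l) = -23*l
w(O, g) = -126 (w(O, g) = -122 - 4 = -126)
a(W) = (529 + W)/(2*W) (a(W) = (W - 23*(-23))/(W + W) = (W + 529)/((2*W)) = (529 + W)*(1/(2*W)) = (529 + W)/(2*W))
w(172, L) + a(B(14)) = -126 + (1/2)*(529 + 14)/14 = -126 + (1/2)*(1/14)*543 = -126 + 543/28 = -2985/28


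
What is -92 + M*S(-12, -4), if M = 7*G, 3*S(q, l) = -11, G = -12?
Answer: 216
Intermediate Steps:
S(q, l) = -11/3 (S(q, l) = (1/3)*(-11) = -11/3)
M = -84 (M = 7*(-12) = -84)
-92 + M*S(-12, -4) = -92 - 84*(-11/3) = -92 + 308 = 216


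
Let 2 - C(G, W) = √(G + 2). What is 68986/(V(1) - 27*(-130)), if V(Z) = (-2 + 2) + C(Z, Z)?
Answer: 242278832/12334141 + 68986*√3/12334141 ≈ 19.653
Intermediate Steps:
C(G, W) = 2 - √(2 + G) (C(G, W) = 2 - √(G + 2) = 2 - √(2 + G))
V(Z) = 2 - √(2 + Z) (V(Z) = (-2 + 2) + (2 - √(2 + Z)) = 0 + (2 - √(2 + Z)) = 2 - √(2 + Z))
68986/(V(1) - 27*(-130)) = 68986/((2 - √(2 + 1)) - 27*(-130)) = 68986/((2 - √3) + 3510) = 68986/(3512 - √3)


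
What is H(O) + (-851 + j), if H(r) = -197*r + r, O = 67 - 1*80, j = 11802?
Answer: 13499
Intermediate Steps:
O = -13 (O = 67 - 80 = -13)
H(r) = -196*r
H(O) + (-851 + j) = -196*(-13) + (-851 + 11802) = 2548 + 10951 = 13499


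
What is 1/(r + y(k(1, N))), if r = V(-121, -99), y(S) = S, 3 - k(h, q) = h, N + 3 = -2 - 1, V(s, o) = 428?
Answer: 1/430 ≈ 0.0023256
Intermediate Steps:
N = -6 (N = -3 + (-2 - 1) = -3 - 3 = -6)
k(h, q) = 3 - h
r = 428
1/(r + y(k(1, N))) = 1/(428 + (3 - 1*1)) = 1/(428 + (3 - 1)) = 1/(428 + 2) = 1/430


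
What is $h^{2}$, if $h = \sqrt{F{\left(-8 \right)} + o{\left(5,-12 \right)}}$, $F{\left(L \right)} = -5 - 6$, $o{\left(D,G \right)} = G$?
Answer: $-23$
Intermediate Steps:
$F{\left(L \right)} = -11$ ($F{\left(L \right)} = -5 - 6 = -11$)
$h = i \sqrt{23}$ ($h = \sqrt{-11 - 12} = \sqrt{-23} = i \sqrt{23} \approx 4.7958 i$)
$h^{2} = \left(i \sqrt{23}\right)^{2} = -23$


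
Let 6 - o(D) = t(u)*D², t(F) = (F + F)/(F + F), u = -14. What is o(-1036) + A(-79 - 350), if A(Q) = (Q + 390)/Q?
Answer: -11806189/11 ≈ -1.0733e+6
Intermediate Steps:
A(Q) = (390 + Q)/Q
t(F) = 1 (t(F) = (2*F)/((2*F)) = (2*F)*(1/(2*F)) = 1)
o(D) = 6 - D²
o(-1036) + A(-79 - 350) = (6 - 1*(-1036)²) + (390 + (-79 - 350))/(-79 - 350) = (6 - 1*1073296) + (390 - 429)/(-429) = (6 - 1073296) - 1/429*(-39) = -1073290 + 1/11 = -11806189/11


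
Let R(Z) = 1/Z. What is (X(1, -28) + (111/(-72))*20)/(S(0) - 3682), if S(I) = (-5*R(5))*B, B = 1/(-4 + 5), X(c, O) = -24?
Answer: 329/22098 ≈ 0.014888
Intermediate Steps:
B = 1 (B = 1/1 = 1)
S(I) = -1 (S(I) = -5/5*1 = -5*⅕*1 = -1*1 = -1)
(X(1, -28) + (111/(-72))*20)/(S(0) - 3682) = (-24 + (111/(-72))*20)/(-1 - 3682) = (-24 + (111*(-1/72))*20)/(-3683) = (-24 - 37/24*20)*(-1/3683) = (-24 - 185/6)*(-1/3683) = -329/6*(-1/3683) = 329/22098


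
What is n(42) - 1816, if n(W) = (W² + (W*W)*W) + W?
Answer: 74078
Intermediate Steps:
n(W) = W + W² + W³ (n(W) = (W² + W²*W) + W = (W² + W³) + W = W + W² + W³)
n(42) - 1816 = 42*(1 + 42 + 42²) - 1816 = 42*(1 + 42 + 1764) - 1816 = 42*1807 - 1816 = 75894 - 1816 = 74078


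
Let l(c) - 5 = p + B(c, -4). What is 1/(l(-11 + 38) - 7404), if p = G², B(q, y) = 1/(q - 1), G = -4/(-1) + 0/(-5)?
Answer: -26/191957 ≈ -0.00013545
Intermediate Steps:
G = 4 (G = -4*(-1) + 0*(-⅕) = 4 + 0 = 4)
B(q, y) = 1/(-1 + q)
p = 16 (p = 4² = 16)
l(c) = 21 + 1/(-1 + c) (l(c) = 5 + (16 + 1/(-1 + c)) = 21 + 1/(-1 + c))
1/(l(-11 + 38) - 7404) = 1/((-20 + 21*(-11 + 38))/(-1 + (-11 + 38)) - 7404) = 1/((-20 + 21*27)/(-1 + 27) - 7404) = 1/((-20 + 567)/26 - 7404) = 1/((1/26)*547 - 7404) = 1/(547/26 - 7404) = 1/(-191957/26) = -26/191957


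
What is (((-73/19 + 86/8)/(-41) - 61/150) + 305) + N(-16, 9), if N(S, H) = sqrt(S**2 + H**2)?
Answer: 71144087/233700 + sqrt(337) ≈ 322.78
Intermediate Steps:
N(S, H) = sqrt(H**2 + S**2)
(((-73/19 + 86/8)/(-41) - 61/150) + 305) + N(-16, 9) = (((-73/19 + 86/8)/(-41) - 61/150) + 305) + sqrt(9**2 + (-16)**2) = (((-73*1/19 + 86*(1/8))*(-1/41) - 61*1/150) + 305) + sqrt(81 + 256) = (((-73/19 + 43/4)*(-1/41) - 61/150) + 305) + sqrt(337) = (((525/76)*(-1/41) - 61/150) + 305) + sqrt(337) = ((-525/3116 - 61/150) + 305) + sqrt(337) = (-134413/233700 + 305) + sqrt(337) = 71144087/233700 + sqrt(337)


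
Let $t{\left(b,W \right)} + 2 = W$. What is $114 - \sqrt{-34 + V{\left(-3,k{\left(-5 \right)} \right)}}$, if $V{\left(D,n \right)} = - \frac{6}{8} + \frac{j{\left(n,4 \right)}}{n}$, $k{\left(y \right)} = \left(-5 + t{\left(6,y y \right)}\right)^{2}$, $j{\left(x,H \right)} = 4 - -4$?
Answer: $114 - \frac{i \sqrt{11251}}{18} \approx 114.0 - 5.8928 i$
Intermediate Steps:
$t{\left(b,W \right)} = -2 + W$
$j{\left(x,H \right)} = 8$ ($j{\left(x,H \right)} = 4 + 4 = 8$)
$k{\left(y \right)} = \left(-7 + y^{2}\right)^{2}$ ($k{\left(y \right)} = \left(-5 + \left(-2 + y y\right)\right)^{2} = \left(-5 + \left(-2 + y^{2}\right)\right)^{2} = \left(-7 + y^{2}\right)^{2}$)
$V{\left(D,n \right)} = - \frac{3}{4} + \frac{8}{n}$ ($V{\left(D,n \right)} = - \frac{6}{8} + \frac{8}{n} = \left(-6\right) \frac{1}{8} + \frac{8}{n} = - \frac{3}{4} + \frac{8}{n}$)
$114 - \sqrt{-34 + V{\left(-3,k{\left(-5 \right)} \right)}} = 114 - \sqrt{-34 - \left(\frac{3}{4} - \frac{8}{\left(-7 + \left(-5\right)^{2}\right)^{2}}\right)} = 114 - \sqrt{-34 - \left(\frac{3}{4} - \frac{8}{\left(-7 + 25\right)^{2}}\right)} = 114 - \sqrt{-34 - \left(\frac{3}{4} - \frac{8}{18^{2}}\right)} = 114 - \sqrt{-34 - \left(\frac{3}{4} - \frac{8}{324}\right)} = 114 - \sqrt{-34 + \left(- \frac{3}{4} + 8 \cdot \frac{1}{324}\right)} = 114 - \sqrt{-34 + \left(- \frac{3}{4} + \frac{2}{81}\right)} = 114 - \sqrt{-34 - \frac{235}{324}} = 114 - \sqrt{- \frac{11251}{324}} = 114 - \frac{i \sqrt{11251}}{18}$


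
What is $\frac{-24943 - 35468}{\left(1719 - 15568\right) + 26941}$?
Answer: $- \frac{20137}{4364} \approx -4.6143$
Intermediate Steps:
$\frac{-24943 - 35468}{\left(1719 - 15568\right) + 26941} = - \frac{60411}{-13849 + 26941} = - \frac{60411}{13092} = \left(-60411\right) \frac{1}{13092} = - \frac{20137}{4364}$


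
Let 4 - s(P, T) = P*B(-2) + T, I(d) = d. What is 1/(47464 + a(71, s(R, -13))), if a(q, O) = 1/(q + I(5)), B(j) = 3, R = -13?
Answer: 76/3607265 ≈ 2.1069e-5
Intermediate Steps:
s(P, T) = 4 - T - 3*P (s(P, T) = 4 - (P*3 + T) = 4 - (3*P + T) = 4 - (T + 3*P) = 4 + (-T - 3*P) = 4 - T - 3*P)
a(q, O) = 1/(5 + q) (a(q, O) = 1/(q + 5) = 1/(5 + q))
1/(47464 + a(71, s(R, -13))) = 1/(47464 + 1/(5 + 71)) = 1/(47464 + 1/76) = 1/(3607265/76) = 76/3607265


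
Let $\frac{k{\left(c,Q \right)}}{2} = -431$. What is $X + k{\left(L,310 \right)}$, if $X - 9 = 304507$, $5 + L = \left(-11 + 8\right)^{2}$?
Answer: $303654$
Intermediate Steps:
$L = 4$ ($L = -5 + \left(-11 + 8\right)^{2} = -5 + \left(-3\right)^{2} = -5 + 9 = 4$)
$k{\left(c,Q \right)} = -862$ ($k{\left(c,Q \right)} = 2 \left(-431\right) = -862$)
$X = 304516$ ($X = 9 + 304507 = 304516$)
$X + k{\left(L,310 \right)} = 304516 - 862 = 303654$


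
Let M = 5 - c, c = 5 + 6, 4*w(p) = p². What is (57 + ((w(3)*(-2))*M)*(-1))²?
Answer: 900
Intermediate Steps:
w(p) = p²/4
c = 11
M = -6 (M = 5 - 1*11 = 5 - 11 = -6)
(57 + ((w(3)*(-2))*M)*(-1))² = (57 + ((((¼)*3²)*(-2))*(-6))*(-1))² = (57 + ((((¼)*9)*(-2))*(-6))*(-1))² = (57 + (((9/4)*(-2))*(-6))*(-1))² = (57 - 9/2*(-6)*(-1))² = (57 + 27*(-1))² = (57 - 27)² = 30² = 900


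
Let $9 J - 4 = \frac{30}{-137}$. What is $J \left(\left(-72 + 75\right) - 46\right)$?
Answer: $- \frac{22274}{1233} \approx -18.065$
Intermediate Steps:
$J = \frac{518}{1233}$ ($J = \frac{4}{9} + \frac{30 \frac{1}{-137}}{9} = \frac{4}{9} + \frac{30 \left(- \frac{1}{137}\right)}{9} = \frac{4}{9} + \frac{1}{9} \left(- \frac{30}{137}\right) = \frac{4}{9} - \frac{10}{411} = \frac{518}{1233} \approx 0.42011$)
$J \left(\left(-72 + 75\right) - 46\right) = \frac{518 \left(\left(-72 + 75\right) - 46\right)}{1233} = \frac{518 \left(3 - 46\right)}{1233} = \frac{518}{1233} \left(-43\right) = - \frac{22274}{1233}$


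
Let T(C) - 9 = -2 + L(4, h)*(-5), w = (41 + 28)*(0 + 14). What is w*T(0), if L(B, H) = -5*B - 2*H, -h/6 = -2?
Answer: 219282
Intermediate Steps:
h = 12 (h = -6*(-2) = 12)
w = 966 (w = 69*14 = 966)
T(C) = 227 (T(C) = 9 + (-2 + (-5*4 - 2*12)*(-5)) = 9 + (-2 + (-20 - 24)*(-5)) = 9 + (-2 - 44*(-5)) = 9 + (-2 + 220) = 9 + 218 = 227)
w*T(0) = 966*227 = 219282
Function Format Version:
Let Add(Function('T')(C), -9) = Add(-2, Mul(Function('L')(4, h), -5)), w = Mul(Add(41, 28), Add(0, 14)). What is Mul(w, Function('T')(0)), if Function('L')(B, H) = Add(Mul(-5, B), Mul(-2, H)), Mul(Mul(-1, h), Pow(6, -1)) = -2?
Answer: 219282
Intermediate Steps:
h = 12 (h = Mul(-6, -2) = 12)
w = 966 (w = Mul(69, 14) = 966)
Function('T')(C) = 227 (Function('T')(C) = Add(9, Add(-2, Mul(Add(Mul(-5, 4), Mul(-2, 12)), -5))) = Add(9, Add(-2, Mul(Add(-20, -24), -5))) = Add(9, Add(-2, Mul(-44, -5))) = Add(9, Add(-2, 220)) = Add(9, 218) = 227)
Mul(w, Function('T')(0)) = Mul(966, 227) = 219282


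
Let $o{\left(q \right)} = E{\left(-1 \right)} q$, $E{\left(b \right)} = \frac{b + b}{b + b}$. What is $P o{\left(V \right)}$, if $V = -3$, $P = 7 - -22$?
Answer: $-87$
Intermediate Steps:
$P = 29$ ($P = 7 + 22 = 29$)
$E{\left(b \right)} = 1$ ($E{\left(b \right)} = \frac{2 b}{2 b} = 2 b \frac{1}{2 b} = 1$)
$o{\left(q \right)} = q$ ($o{\left(q \right)} = 1 q = q$)
$P o{\left(V \right)} = 29 \left(-3\right) = -87$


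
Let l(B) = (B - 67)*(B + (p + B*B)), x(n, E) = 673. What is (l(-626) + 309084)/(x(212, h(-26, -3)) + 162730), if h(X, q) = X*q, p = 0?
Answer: -270827166/163403 ≈ -1657.4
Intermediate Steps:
l(B) = (-67 + B)*(B + B**2) (l(B) = (B - 67)*(B + (0 + B*B)) = (-67 + B)*(B + (0 + B**2)) = (-67 + B)*(B + B**2))
(l(-626) + 309084)/(x(212, h(-26, -3)) + 162730) = (-626*(-67 + (-626)**2 - 66*(-626)) + 309084)/(673 + 162730) = (-626*(-67 + 391876 + 41316) + 309084)/163403 = (-626*433125 + 309084)*(1/163403) = (-271136250 + 309084)*(1/163403) = -270827166*1/163403 = -270827166/163403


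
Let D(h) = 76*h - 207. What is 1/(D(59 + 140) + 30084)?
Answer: 1/45001 ≈ 2.2222e-5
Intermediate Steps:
D(h) = -207 + 76*h
1/(D(59 + 140) + 30084) = 1/((-207 + 76*(59 + 140)) + 30084) = 1/((-207 + 76*199) + 30084) = 1/((-207 + 15124) + 30084) = 1/(14917 + 30084) = 1/45001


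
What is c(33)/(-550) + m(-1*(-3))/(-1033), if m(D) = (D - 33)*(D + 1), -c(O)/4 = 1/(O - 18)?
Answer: 497066/4261125 ≈ 0.11665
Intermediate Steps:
c(O) = -4/(-18 + O) (c(O) = -4/(O - 18) = -4/(-18 + O))
m(D) = (1 + D)*(-33 + D) (m(D) = (-33 + D)*(1 + D) = (1 + D)*(-33 + D))
c(33)/(-550) + m(-1*(-3))/(-1033) = -4/(-18 + 33)/(-550) + (-33 + (-1*(-3))² - (-32)*(-3))/(-1033) = -4/15*(-1/550) + (-33 + 3² - 32*3)*(-1/1033) = -4*1/15*(-1/550) + (-33 + 9 - 96)*(-1/1033) = -4/15*(-1/550) - 120*(-1/1033) = 2/4125 + 120/1033 = 497066/4261125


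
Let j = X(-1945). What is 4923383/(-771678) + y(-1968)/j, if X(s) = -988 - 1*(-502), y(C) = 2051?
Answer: -110429881/10417653 ≈ -10.600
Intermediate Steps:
X(s) = -486 (X(s) = -988 + 502 = -486)
j = -486
4923383/(-771678) + y(-1968)/j = 4923383/(-771678) + 2051/(-486) = 4923383*(-1/771678) + 2051*(-1/486) = -4923383/771678 - 2051/486 = -110429881/10417653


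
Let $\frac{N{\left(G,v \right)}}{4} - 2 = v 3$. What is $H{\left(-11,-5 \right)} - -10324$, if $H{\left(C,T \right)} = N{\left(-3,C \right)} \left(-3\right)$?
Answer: $10696$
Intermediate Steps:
$N{\left(G,v \right)} = 8 + 12 v$ ($N{\left(G,v \right)} = 8 + 4 v 3 = 8 + 4 \cdot 3 v = 8 + 12 v$)
$H{\left(C,T \right)} = -24 - 36 C$ ($H{\left(C,T \right)} = \left(8 + 12 C\right) \left(-3\right) = -24 - 36 C$)
$H{\left(-11,-5 \right)} - -10324 = \left(-24 - -396\right) - -10324 = \left(-24 + 396\right) + 10324 = 372 + 10324 = 10696$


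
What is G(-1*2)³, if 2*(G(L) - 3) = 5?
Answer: 1331/8 ≈ 166.38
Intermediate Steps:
G(L) = 11/2 (G(L) = 3 + (½)*5 = 3 + 5/2 = 11/2)
G(-1*2)³ = (11/2)³ = 1331/8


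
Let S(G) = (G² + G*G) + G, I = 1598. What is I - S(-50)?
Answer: -3352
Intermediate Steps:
S(G) = G + 2*G² (S(G) = (G² + G²) + G = 2*G² + G = G + 2*G²)
I - S(-50) = 1598 - (-50)*(1 + 2*(-50)) = 1598 - (-50)*(1 - 100) = 1598 - (-50)*(-99) = 1598 - 1*4950 = 1598 - 4950 = -3352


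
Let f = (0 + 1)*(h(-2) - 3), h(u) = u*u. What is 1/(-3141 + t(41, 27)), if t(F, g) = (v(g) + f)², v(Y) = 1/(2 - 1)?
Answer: -1/3137 ≈ -0.00031878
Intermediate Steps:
h(u) = u²
v(Y) = 1 (v(Y) = 1/1 = 1)
f = 1 (f = (0 + 1)*((-2)² - 3) = 1*(4 - 3) = 1*1 = 1)
t(F, g) = 4 (t(F, g) = (1 + 1)² = 2² = 4)
1/(-3141 + t(41, 27)) = 1/(-3141 + 4) = 1/(-3137) = -1/3137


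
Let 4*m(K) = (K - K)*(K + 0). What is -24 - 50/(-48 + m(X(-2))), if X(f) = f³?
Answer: -551/24 ≈ -22.958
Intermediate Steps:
m(K) = 0 (m(K) = ((K - K)*(K + 0))/4 = (0*K)/4 = (¼)*0 = 0)
-24 - 50/(-48 + m(X(-2))) = -24 - 50/(-48 + 0) = -24 - 50/(-48) = -24 - 50*(-1/48) = -24 + 25/24 = -551/24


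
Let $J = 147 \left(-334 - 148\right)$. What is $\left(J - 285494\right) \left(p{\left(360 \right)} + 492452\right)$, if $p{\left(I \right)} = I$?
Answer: $-175612570576$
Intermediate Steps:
$J = -70854$ ($J = 147 \left(-334 - 148\right) = 147 \left(-482\right) = -70854$)
$\left(J - 285494\right) \left(p{\left(360 \right)} + 492452\right) = \left(-70854 - 285494\right) \left(360 + 492452\right) = \left(-356348\right) 492812 = -175612570576$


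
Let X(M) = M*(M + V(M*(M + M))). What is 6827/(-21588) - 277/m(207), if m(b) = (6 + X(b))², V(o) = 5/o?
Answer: -2148988225127393771/6795420488930692500 ≈ -0.31624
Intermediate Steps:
X(M) = M*(M + 5/(2*M²)) (X(M) = M*(M + 5/((M*(M + M)))) = M*(M + 5/((M*(2*M)))) = M*(M + 5/((2*M²))) = M*(M + 5*(1/(2*M²))) = M*(M + 5/(2*M²)))
m(b) = (6 + (5/2 + b³)/b)²
6827/(-21588) - 277/m(207) = 6827/(-21588) - 277*171396/(5 + 2*207³ + 12*207)² = 6827*(-1/21588) - 277*171396/(5 + 2*8869743 + 2484)² = -6827/21588 - 277*171396/(5 + 17739486 + 2484)² = -6827/21588 - 277/((¼)*(1/42849)*17741975²) = -6827/21588 - 277/((¼)*(1/42849)*314777676900625) = -6827/21588 - 277/314777676900625/171396 = -6827/21588 - 277*171396/314777676900625 = -6827/21588 - 47476692/314777676900625 = -2148988225127393771/6795420488930692500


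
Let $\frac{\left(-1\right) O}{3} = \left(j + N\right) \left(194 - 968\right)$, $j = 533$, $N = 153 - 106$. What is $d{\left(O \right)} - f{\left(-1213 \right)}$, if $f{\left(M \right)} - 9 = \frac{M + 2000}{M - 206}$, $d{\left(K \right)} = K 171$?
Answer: $\frac{326789955256}{1419} \approx 2.303 \cdot 10^{8}$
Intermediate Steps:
$N = 47$
$O = 1346760$ ($O = - 3 \left(533 + 47\right) \left(194 - 968\right) = - 3 \cdot 580 \left(-774\right) = \left(-3\right) \left(-448920\right) = 1346760$)
$d{\left(K \right)} = 171 K$
$f{\left(M \right)} = 9 + \frac{2000 + M}{-206 + M}$ ($f{\left(M \right)} = 9 + \frac{M + 2000}{M - 206} = 9 + \frac{2000 + M}{-206 + M}$)
$d{\left(O \right)} - f{\left(-1213 \right)} = 171 \cdot 1346760 - \frac{2 \left(73 + 5 \left(-1213\right)\right)}{-206 - 1213} = 230295960 - \frac{2 \left(73 - 6065\right)}{-1419} = 230295960 - 2 \left(- \frac{1}{1419}\right) \left(-5992\right) = 230295960 - \frac{11984}{1419} = \frac{326789955256}{1419}$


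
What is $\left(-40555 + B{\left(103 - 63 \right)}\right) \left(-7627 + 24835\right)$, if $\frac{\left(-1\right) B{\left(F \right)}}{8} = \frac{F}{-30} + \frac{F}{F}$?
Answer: $-697824552$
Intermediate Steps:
$B{\left(F \right)} = -8 + \frac{4 F}{15}$ ($B{\left(F \right)} = - 8 \left(\frac{F}{-30} + \frac{F}{F}\right) = - 8 \left(F \left(- \frac{1}{30}\right) + 1\right) = - 8 \left(- \frac{F}{30} + 1\right) = - 8 \left(1 - \frac{F}{30}\right) = -8 + \frac{4 F}{15}$)
$\left(-40555 + B{\left(103 - 63 \right)}\right) \left(-7627 + 24835\right) = \left(-40555 - \left(8 - \frac{4 \left(103 - 63\right)}{15}\right)\right) \left(-7627 + 24835\right) = \left(-40555 + \left(-8 + \frac{4}{15} \cdot 40\right)\right) 17208 = \left(-40555 + \left(-8 + \frac{32}{3}\right)\right) 17208 = \left(-40555 + \frac{8}{3}\right) 17208 = \left(- \frac{121657}{3}\right) 17208 = -697824552$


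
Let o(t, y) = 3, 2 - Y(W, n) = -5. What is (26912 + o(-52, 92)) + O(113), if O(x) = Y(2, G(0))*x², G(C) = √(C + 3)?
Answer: 116298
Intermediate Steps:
G(C) = √(3 + C)
Y(W, n) = 7 (Y(W, n) = 2 - 1*(-5) = 2 + 5 = 7)
O(x) = 7*x²
(26912 + o(-52, 92)) + O(113) = (26912 + 3) + 7*113² = 26915 + 7*12769 = 26915 + 89383 = 116298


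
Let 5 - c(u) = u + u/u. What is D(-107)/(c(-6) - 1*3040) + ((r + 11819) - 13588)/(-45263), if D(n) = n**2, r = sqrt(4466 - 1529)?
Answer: -512856017/137146890 - sqrt(2937)/45263 ≈ -3.7407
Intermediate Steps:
r = sqrt(2937) ≈ 54.194
c(u) = 4 - u (c(u) = 5 - (u + u/u) = 5 - (u + 1) = 5 - (1 + u) = 5 + (-1 - u) = 4 - u)
D(-107)/(c(-6) - 1*3040) + ((r + 11819) - 13588)/(-45263) = (-107)**2/((4 - 1*(-6)) - 1*3040) + ((sqrt(2937) + 11819) - 13588)/(-45263) = 11449/((4 + 6) - 3040) + ((11819 + sqrt(2937)) - 13588)*(-1/45263) = 11449/(10 - 3040) + (-1769 + sqrt(2937))*(-1/45263) = 11449/(-3030) + (1769/45263 - sqrt(2937)/45263) = 11449*(-1/3030) + (1769/45263 - sqrt(2937)/45263) = -11449/3030 + (1769/45263 - sqrt(2937)/45263) = -512856017/137146890 - sqrt(2937)/45263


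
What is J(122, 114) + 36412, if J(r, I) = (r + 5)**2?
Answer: 52541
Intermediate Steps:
J(r, I) = (5 + r)**2
J(122, 114) + 36412 = (5 + 122)**2 + 36412 = 127**2 + 36412 = 16129 + 36412 = 52541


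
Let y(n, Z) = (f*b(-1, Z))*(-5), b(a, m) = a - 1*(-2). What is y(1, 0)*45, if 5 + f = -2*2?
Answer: 2025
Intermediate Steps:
f = -9 (f = -5 - 2*2 = -5 - 4 = -9)
b(a, m) = 2 + a (b(a, m) = a + 2 = 2 + a)
y(n, Z) = 45 (y(n, Z) = -9*(2 - 1)*(-5) = -9*1*(-5) = -9*(-5) = 45)
y(1, 0)*45 = 45*45 = 2025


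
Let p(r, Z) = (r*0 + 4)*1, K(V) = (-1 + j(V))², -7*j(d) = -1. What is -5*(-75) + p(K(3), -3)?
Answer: 379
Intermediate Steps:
j(d) = ⅐ (j(d) = -⅐*(-1) = ⅐)
K(V) = 36/49 (K(V) = (-1 + ⅐)² = (-6/7)² = 36/49)
p(r, Z) = 4 (p(r, Z) = (0 + 4)*1 = 4*1 = 4)
-5*(-75) + p(K(3), -3) = -5*(-75) + 4 = 375 + 4 = 379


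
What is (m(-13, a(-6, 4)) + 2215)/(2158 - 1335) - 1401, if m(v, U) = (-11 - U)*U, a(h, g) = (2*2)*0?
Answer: -1150808/823 ≈ -1398.3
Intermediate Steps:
a(h, g) = 0 (a(h, g) = 4*0 = 0)
m(v, U) = U*(-11 - U)
(m(-13, a(-6, 4)) + 2215)/(2158 - 1335) - 1401 = (-1*0*(11 + 0) + 2215)/(2158 - 1335) - 1401 = (-1*0*11 + 2215)/823 - 1401 = (0 + 2215)*(1/823) - 1401 = 2215*(1/823) - 1401 = 2215/823 - 1401 = -1150808/823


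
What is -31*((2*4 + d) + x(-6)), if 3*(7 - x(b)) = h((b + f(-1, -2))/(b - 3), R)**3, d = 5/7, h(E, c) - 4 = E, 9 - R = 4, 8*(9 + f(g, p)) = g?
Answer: 11028363553/7838208 ≈ 1407.0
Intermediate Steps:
f(g, p) = -9 + g/8
R = 5 (R = 9 - 1*4 = 9 - 4 = 5)
h(E, c) = 4 + E
d = 5/7 (d = 5*(1/7) = 5/7 ≈ 0.71429)
x(b) = 7 - (4 + (-73/8 + b)/(-3 + b))**3/3 (x(b) = 7 - (4 + (b + (-9 + (1/8)*(-1)))/(b - 3))**3/3 = 7 - (4 + (b + (-9 - 1/8))/(-3 + b))**3/3 = 7 - (4 + (b - 73/8)/(-3 + b))**3/3 = 7 - (4 + (-73/8 + b)/(-3 + b))**3/3)
-31*((2*4 + d) + x(-6)) = -31*((2*4 + 5/7) + (7 - (-169 + 40*(-6))**3/(1536*(-3 - 6)**3))) = -31*((8 + 5/7) + (7 - 1/1536*(-169 - 240)**3/(-9)**3)) = -31*(61/7 + (7 - 1/1536*(-409)**3*(-1/729))) = -31*(61/7 + (7 - 1/1536*(-68417929)*(-1/729))) = -31*(61/7 + (7 - 68417929/1119744)) = -31*(61/7 - 60579721/1119744) = -31*(-355753663/7838208) = 11028363553/7838208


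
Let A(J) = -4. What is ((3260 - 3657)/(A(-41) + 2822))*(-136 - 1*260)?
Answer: 78606/1409 ≈ 55.789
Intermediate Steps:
((3260 - 3657)/(A(-41) + 2822))*(-136 - 1*260) = ((3260 - 3657)/(-4 + 2822))*(-136 - 1*260) = (-397/2818)*(-136 - 260) = -397*1/2818*(-396) = -397/2818*(-396) = 78606/1409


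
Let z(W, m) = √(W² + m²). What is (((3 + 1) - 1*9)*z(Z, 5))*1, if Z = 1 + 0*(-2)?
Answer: -5*√26 ≈ -25.495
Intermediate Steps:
Z = 1 (Z = 1 + 0 = 1)
(((3 + 1) - 1*9)*z(Z, 5))*1 = (((3 + 1) - 1*9)*√(1² + 5²))*1 = ((4 - 9)*√(1 + 25))*1 = -5*√26*1 = -5*√26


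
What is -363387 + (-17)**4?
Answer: -279866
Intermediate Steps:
-363387 + (-17)**4 = -363387 + 83521 = -279866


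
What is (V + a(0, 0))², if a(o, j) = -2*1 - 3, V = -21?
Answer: 676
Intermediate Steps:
a(o, j) = -5 (a(o, j) = -2 - 3 = -5)
(V + a(0, 0))² = (-21 - 5)² = (-26)² = 676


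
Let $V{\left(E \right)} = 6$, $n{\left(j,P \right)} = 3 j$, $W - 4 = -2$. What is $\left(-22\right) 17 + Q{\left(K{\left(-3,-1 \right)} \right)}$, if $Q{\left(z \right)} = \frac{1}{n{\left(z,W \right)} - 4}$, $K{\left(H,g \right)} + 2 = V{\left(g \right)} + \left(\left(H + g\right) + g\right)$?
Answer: $- \frac{2619}{7} \approx -374.14$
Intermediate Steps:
$W = 2$ ($W = 4 - 2 = 2$)
$K{\left(H,g \right)} = 4 + H + 2 g$ ($K{\left(H,g \right)} = -2 + \left(6 + \left(\left(H + g\right) + g\right)\right) = -2 + \left(6 + \left(H + 2 g\right)\right) = -2 + \left(6 + H + 2 g\right) = 4 + H + 2 g$)
$Q{\left(z \right)} = \frac{1}{-4 + 3 z}$ ($Q{\left(z \right)} = \frac{1}{3 z - 4} = \frac{1}{-4 + 3 z}$)
$\left(-22\right) 17 + Q{\left(K{\left(-3,-1 \right)} \right)} = \left(-22\right) 17 + \frac{1}{-4 + 3 \left(4 - 3 + 2 \left(-1\right)\right)} = -374 + \frac{1}{-4 + 3 \left(4 - 3 - 2\right)} = -374 + \frac{1}{-4 + 3 \left(-1\right)} = -374 + \frac{1}{-4 - 3} = -374 + \frac{1}{-7} = -374 - \frac{1}{7} = - \frac{2619}{7}$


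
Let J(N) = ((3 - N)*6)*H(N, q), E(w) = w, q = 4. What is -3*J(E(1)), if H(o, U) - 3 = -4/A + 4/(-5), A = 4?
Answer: -216/5 ≈ -43.200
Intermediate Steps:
H(o, U) = 6/5 (H(o, U) = 3 + (-4/4 + 4/(-5)) = 3 + (-4*1/4 + 4*(-1/5)) = 3 + (-1 - 4/5) = 3 - 9/5 = 6/5)
J(N) = 108/5 - 36*N/5 (J(N) = ((3 - N)*6)*(6/5) = (18 - 6*N)*(6/5) = 108/5 - 36*N/5)
-3*J(E(1)) = -3*(108/5 - 36/5*1) = -3*(108/5 - 36/5) = -3*72/5 = -216/5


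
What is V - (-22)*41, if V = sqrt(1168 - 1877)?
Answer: 902 + I*sqrt(709) ≈ 902.0 + 26.627*I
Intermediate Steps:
V = I*sqrt(709) (V = sqrt(-709) = I*sqrt(709) ≈ 26.627*I)
V - (-22)*41 = I*sqrt(709) - (-22)*41 = I*sqrt(709) - 1*(-902) = I*sqrt(709) + 902 = 902 + I*sqrt(709)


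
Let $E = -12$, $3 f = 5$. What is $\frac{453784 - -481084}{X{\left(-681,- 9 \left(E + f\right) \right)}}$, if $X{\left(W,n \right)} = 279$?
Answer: $\frac{934868}{279} \approx 3350.8$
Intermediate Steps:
$f = \frac{5}{3}$ ($f = \frac{1}{3} \cdot 5 = \frac{5}{3} \approx 1.6667$)
$\frac{453784 - -481084}{X{\left(-681,- 9 \left(E + f\right) \right)}} = \frac{453784 - -481084}{279} = \left(453784 + 481084\right) \frac{1}{279} = 934868 \cdot \frac{1}{279} = \frac{934868}{279}$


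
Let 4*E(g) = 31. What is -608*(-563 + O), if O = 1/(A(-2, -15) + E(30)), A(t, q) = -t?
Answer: 13347424/39 ≈ 3.4224e+5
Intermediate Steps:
E(g) = 31/4 (E(g) = (1/4)*31 = 31/4)
O = 4/39 (O = 1/(-1*(-2) + 31/4) = 1/(2 + 31/4) = 1/(39/4) = 4/39 ≈ 0.10256)
-608*(-563 + O) = -608*(-563 + 4/39) = -608*(-21953/39) = 13347424/39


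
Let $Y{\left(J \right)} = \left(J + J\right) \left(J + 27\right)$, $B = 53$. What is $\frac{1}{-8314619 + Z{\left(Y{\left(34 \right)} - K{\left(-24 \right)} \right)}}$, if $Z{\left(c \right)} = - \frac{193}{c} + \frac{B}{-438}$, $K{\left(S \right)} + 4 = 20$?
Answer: $- \frac{904908}{7523965401817} \approx -1.2027 \cdot 10^{-7}$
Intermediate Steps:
$Y{\left(J \right)} = 2 J \left(27 + J\right)$
$K{\left(S \right)} = 16$ ($K{\left(S \right)} = -4 + 20 = 16$)
$Z{\left(c \right)} = - \frac{53}{438} - \frac{193}{c}$ ($Z{\left(c \right)} = - \frac{193}{c} + \frac{53}{-438} = - \frac{193}{c} + 53 \left(- \frac{1}{438}\right) = - \frac{193}{c} - \frac{53}{438} = - \frac{53}{438} - \frac{193}{c}$)
$\frac{1}{-8314619 + Z{\left(Y{\left(34 \right)} - K{\left(-24 \right)} \right)}} = \frac{1}{-8314619 - \left(\frac{53}{438} + \frac{193}{2 \cdot 34 \left(27 + 34\right) - 16}\right)} = \frac{1}{-8314619 - \left(\frac{53}{438} + \frac{193}{2 \cdot 34 \cdot 61 - 16}\right)} = \frac{1}{-8314619 - \left(\frac{53}{438} + \frac{193}{4148 - 16}\right)} = \frac{1}{-8314619 - \left(\frac{53}{438} + \frac{193}{4132}\right)} = \frac{1}{-8314619 - \frac{151765}{904908}} = \frac{1}{- \frac{7523965401817}{904908}} = - \frac{904908}{7523965401817}$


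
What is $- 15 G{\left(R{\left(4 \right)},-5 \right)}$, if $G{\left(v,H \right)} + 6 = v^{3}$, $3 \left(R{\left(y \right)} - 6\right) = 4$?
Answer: $- \frac{52430}{9} \approx -5825.6$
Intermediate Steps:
$R{\left(y \right)} = \frac{22}{3}$ ($R{\left(y \right)} = 6 + \frac{1}{3} \cdot 4 = 6 + \frac{4}{3} = \frac{22}{3}$)
$G{\left(v,H \right)} = -6 + v^{3}$
$- 15 G{\left(R{\left(4 \right)},-5 \right)} = - 15 \left(-6 + \left(\frac{22}{3}\right)^{3}\right) = - 15 \left(-6 + \frac{10648}{27}\right) = \left(-15\right) \frac{10486}{27} = - \frac{52430}{9}$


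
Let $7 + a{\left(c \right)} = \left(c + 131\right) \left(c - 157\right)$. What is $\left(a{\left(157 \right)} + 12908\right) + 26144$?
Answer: $39045$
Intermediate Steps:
$a{\left(c \right)} = -7 + \left(-157 + c\right) \left(131 + c\right)$ ($a{\left(c \right)} = -7 + \left(c + 131\right) \left(c - 157\right) = -7 + \left(131 + c\right) \left(-157 + c\right) = -7 + \left(-157 + c\right) \left(131 + c\right)$)
$\left(a{\left(157 \right)} + 12908\right) + 26144 = \left(\left(-20574 + 157^{2} - 4082\right) + 12908\right) + 26144 = \left(\left(-20574 + 24649 - 4082\right) + 12908\right) + 26144 = \left(-7 + 12908\right) + 26144 = 12901 + 26144 = 39045$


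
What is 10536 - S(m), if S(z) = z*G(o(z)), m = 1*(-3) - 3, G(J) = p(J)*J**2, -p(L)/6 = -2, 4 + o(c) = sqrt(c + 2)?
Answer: 11400 - 1152*I ≈ 11400.0 - 1152.0*I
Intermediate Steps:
o(c) = -4 + sqrt(2 + c) (o(c) = -4 + sqrt(c + 2) = -4 + sqrt(2 + c))
p(L) = 12 (p(L) = -6*(-2) = 12)
G(J) = 12*J**2
m = -6 (m = -3 - 3 = -6)
S(z) = 12*z*(-4 + sqrt(2 + z))**2 (S(z) = z*(12*(-4 + sqrt(2 + z))**2) = 12*z*(-4 + sqrt(2 + z))**2)
10536 - S(m) = 10536 - 12*(-6)*(-4 + sqrt(2 - 6))**2 = 10536 - 12*(-6)*(-4 + sqrt(-4))**2 = 10536 - 12*(-6)*(-4 + 2*I)**2 = 10536 - (-72)*(-4 + 2*I)**2 = 10536 + 72*(-4 + 2*I)**2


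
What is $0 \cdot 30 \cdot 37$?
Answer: $0$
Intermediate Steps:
$0 \cdot 30 \cdot 37 = 0 \cdot 37 = 0$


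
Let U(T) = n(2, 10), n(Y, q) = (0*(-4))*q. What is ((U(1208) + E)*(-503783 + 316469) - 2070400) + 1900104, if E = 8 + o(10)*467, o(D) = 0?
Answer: -1668808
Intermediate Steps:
n(Y, q) = 0 (n(Y, q) = 0*q = 0)
U(T) = 0
E = 8 (E = 8 + 0*467 = 8 + 0 = 8)
((U(1208) + E)*(-503783 + 316469) - 2070400) + 1900104 = ((0 + 8)*(-503783 + 316469) - 2070400) + 1900104 = (8*(-187314) - 2070400) + 1900104 = (-1498512 - 2070400) + 1900104 = -3568912 + 1900104 = -1668808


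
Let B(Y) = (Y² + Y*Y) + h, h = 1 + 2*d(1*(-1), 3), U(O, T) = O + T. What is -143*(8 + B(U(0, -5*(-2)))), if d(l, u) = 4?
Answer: -31031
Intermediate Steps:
h = 9 (h = 1 + 2*4 = 1 + 8 = 9)
B(Y) = 9 + 2*Y² (B(Y) = (Y² + Y*Y) + 9 = (Y² + Y²) + 9 = 2*Y² + 9 = 9 + 2*Y²)
-143*(8 + B(U(0, -5*(-2)))) = -143*(8 + (9 + 2*(0 - 5*(-2))²)) = -143*(8 + (9 + 2*(0 + 10)²)) = -143*(8 + (9 + 2*10²)) = -143*(8 + (9 + 2*100)) = -143*(8 + (9 + 200)) = -143*(8 + 209) = -143*217 = -31031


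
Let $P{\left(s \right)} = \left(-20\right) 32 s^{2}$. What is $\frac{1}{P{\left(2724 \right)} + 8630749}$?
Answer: $- \frac{1}{4740281891} \approx -2.1096 \cdot 10^{-10}$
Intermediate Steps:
$P{\left(s \right)} = - 640 s^{2}$
$\frac{1}{P{\left(2724 \right)} + 8630749} = \frac{1}{- 640 \cdot 2724^{2} + 8630749} = \frac{1}{\left(-640\right) 7420176 + 8630749} = \frac{1}{-4748912640 + 8630749} = \frac{1}{-4740281891} = - \frac{1}{4740281891}$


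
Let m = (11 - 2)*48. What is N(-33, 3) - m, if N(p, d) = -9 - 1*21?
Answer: -462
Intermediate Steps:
m = 432 (m = 9*48 = 432)
N(p, d) = -30 (N(p, d) = -9 - 21 = -30)
N(-33, 3) - m = -30 - 1*432 = -30 - 432 = -462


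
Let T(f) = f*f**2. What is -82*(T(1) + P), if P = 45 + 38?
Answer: -6888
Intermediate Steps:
T(f) = f**3
P = 83
-82*(T(1) + P) = -82*(1**3 + 83) = -82*(1 + 83) = -82*84 = -6888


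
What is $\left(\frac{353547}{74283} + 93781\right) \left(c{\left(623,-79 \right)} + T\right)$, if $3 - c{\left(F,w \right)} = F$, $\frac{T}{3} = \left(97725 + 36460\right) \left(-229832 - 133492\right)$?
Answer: $- \frac{339644349414277513600}{24761} \approx -1.3717 \cdot 10^{16}$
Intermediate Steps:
$T = -146257892820$ ($T = 3 \left(97725 + 36460\right) \left(-229832 - 133492\right) = 3 \cdot 134185 \left(-363324\right) = 3 \left(-48752630940\right) = -146257892820$)
$c{\left(F,w \right)} = 3 - F$
$\left(\frac{353547}{74283} + 93781\right) \left(c{\left(623,-79 \right)} + T\right) = \left(\frac{353547}{74283} + 93781\right) \left(\left(3 - 623\right) - 146257892820\right) = \left(353547 \cdot \frac{1}{74283} + 93781\right) \left(\left(3 - 623\right) - 146257892820\right) = \left(\frac{117849}{24761} + 93781\right) \left(-620 - 146257892820\right) = \frac{2322229190}{24761} \left(-146257893440\right) = - \frac{339644349414277513600}{24761}$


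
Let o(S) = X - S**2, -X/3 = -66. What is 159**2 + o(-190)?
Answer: -10621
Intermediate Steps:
X = 198 (X = -3*(-66) = 198)
o(S) = 198 - S**2
159**2 + o(-190) = 159**2 + (198 - 1*(-190)**2) = 25281 + (198 - 1*36100) = 25281 + (198 - 36100) = 25281 - 35902 = -10621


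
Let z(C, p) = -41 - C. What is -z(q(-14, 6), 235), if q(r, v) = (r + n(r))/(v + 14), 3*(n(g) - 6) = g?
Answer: 1211/30 ≈ 40.367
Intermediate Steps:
n(g) = 6 + g/3
q(r, v) = (6 + 4*r/3)/(14 + v) (q(r, v) = (r + (6 + r/3))/(v + 14) = (6 + 4*r/3)/(14 + v))
-z(q(-14, 6), 235) = -(-41 - 2*(9 + 2*(-14))/(3*(14 + 6))) = -(-41 - 2*(9 - 28)/(3*20)) = -(-41 - 2*(-19)/(3*20)) = -(-41 - 1*(-19/30)) = -(-41 + 19/30) = -1*(-1211/30) = 1211/30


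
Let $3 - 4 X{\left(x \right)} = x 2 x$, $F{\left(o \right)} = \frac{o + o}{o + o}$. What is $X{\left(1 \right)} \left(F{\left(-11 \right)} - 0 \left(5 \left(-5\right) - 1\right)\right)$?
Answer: $\frac{1}{4} \approx 0.25$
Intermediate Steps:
$F{\left(o \right)} = 1$ ($F{\left(o \right)} = \frac{2 o}{2 o} = 2 o \frac{1}{2 o} = 1$)
$X{\left(x \right)} = \frac{3}{4} - \frac{x^{2}}{2}$ ($X{\left(x \right)} = \frac{3}{4} - \frac{x 2 x}{4} = \frac{3}{4} - \frac{2 x^{2}}{4} = \frac{3}{4} - \frac{x^{2}}{2}$)
$X{\left(1 \right)} \left(F{\left(-11 \right)} - 0 \left(5 \left(-5\right) - 1\right)\right) = \left(\frac{3}{4} - \frac{1^{2}}{2}\right) \left(1 - 0 \left(5 \left(-5\right) - 1\right)\right) = \left(\frac{3}{4} - \frac{1}{2}\right) \left(1 - 0 \left(-25 - 1\right)\right) = \left(\frac{3}{4} - \frac{1}{2}\right) \left(1 - 0 \left(-26\right)\right) = \frac{1 - 0}{4} = \frac{1 + 0}{4} = \frac{1}{4} \cdot 1 = \frac{1}{4}$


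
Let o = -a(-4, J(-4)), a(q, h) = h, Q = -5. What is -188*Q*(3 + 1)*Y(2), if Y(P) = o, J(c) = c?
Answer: 15040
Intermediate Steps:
o = 4 (o = -1*(-4) = 4)
Y(P) = 4
-188*Q*(3 + 1)*Y(2) = -188*(-5*(3 + 1))*4 = -188*(-5*4)*4 = -(-3760)*4 = -188*(-80) = 15040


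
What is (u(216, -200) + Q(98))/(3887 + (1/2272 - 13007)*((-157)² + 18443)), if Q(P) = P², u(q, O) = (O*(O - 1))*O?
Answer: 414660448/28941858473 ≈ 0.014327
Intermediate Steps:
u(q, O) = O²*(-1 + O) (u(q, O) = (O*(-1 + O))*O = O²*(-1 + O))
(u(216, -200) + Q(98))/(3887 + (1/2272 - 13007)*((-157)² + 18443)) = ((-200)²*(-1 - 200) + 98²)/(3887 + (1/2272 - 13007)*((-157)² + 18443)) = (40000*(-201) + 9604)/(3887 + (1/2272 - 13007)*(24649 + 18443)) = (-8040000 + 9604)/(3887 - 29551903/2272*43092) = -8030396/(3887 - 318362651019/568) = -8030396/(-318360443203/568) = -8030396*(-568/318360443203) = 414660448/28941858473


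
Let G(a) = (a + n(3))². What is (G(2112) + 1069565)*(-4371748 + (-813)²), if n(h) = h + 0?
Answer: -20568068733410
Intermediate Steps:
n(h) = h
G(a) = (3 + a)² (G(a) = (a + 3)² = (3 + a)²)
(G(2112) + 1069565)*(-4371748 + (-813)²) = ((3 + 2112)² + 1069565)*(-4371748 + (-813)²) = (2115² + 1069565)*(-4371748 + 660969) = (4473225 + 1069565)*(-3710779) = 5542790*(-3710779) = -20568068733410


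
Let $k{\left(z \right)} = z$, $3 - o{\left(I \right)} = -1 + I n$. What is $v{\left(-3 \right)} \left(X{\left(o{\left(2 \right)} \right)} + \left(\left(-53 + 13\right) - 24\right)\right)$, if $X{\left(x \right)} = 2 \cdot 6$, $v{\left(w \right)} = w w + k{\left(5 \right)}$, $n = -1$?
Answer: $-728$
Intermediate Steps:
$o{\left(I \right)} = 4 + I$ ($o{\left(I \right)} = 3 - \left(-1 + I \left(-1\right)\right) = 3 - \left(-1 - I\right) = 3 + \left(1 + I\right) = 4 + I$)
$v{\left(w \right)} = 5 + w^{2}$ ($v{\left(w \right)} = w w + 5 = w^{2} + 5 = 5 + w^{2}$)
$X{\left(x \right)} = 12$
$v{\left(-3 \right)} \left(X{\left(o{\left(2 \right)} \right)} + \left(\left(-53 + 13\right) - 24\right)\right) = \left(5 + \left(-3\right)^{2}\right) \left(12 + \left(\left(-53 + 13\right) - 24\right)\right) = \left(5 + 9\right) \left(12 - 64\right) = 14 \left(12 - 64\right) = 14 \left(-52\right) = -728$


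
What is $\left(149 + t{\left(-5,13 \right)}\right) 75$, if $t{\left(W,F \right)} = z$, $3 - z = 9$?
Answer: $10725$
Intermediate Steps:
$z = -6$ ($z = 3 - 9 = -6$)
$t{\left(W,F \right)} = -6$
$\left(149 + t{\left(-5,13 \right)}\right) 75 = \left(149 - 6\right) 75 = 143 \cdot 75 = 10725$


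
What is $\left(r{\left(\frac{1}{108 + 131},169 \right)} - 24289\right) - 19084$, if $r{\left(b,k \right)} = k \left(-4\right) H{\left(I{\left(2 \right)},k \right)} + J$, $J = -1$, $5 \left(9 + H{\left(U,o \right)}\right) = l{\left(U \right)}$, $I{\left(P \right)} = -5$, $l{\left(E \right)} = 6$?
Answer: $- \frac{190506}{5} \approx -38101.0$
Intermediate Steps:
$H{\left(U,o \right)} = - \frac{39}{5}$ ($H{\left(U,o \right)} = -9 + \frac{1}{5} \cdot 6 = -9 + \frac{6}{5} = - \frac{39}{5}$)
$r{\left(b,k \right)} = -1 + \frac{156 k}{5}$ ($r{\left(b,k \right)} = k \left(-4\right) \left(- \frac{39}{5}\right) - 1 = - 4 k \left(- \frac{39}{5}\right) - 1 = \frac{156 k}{5} - 1 = -1 + \frac{156 k}{5}$)
$\left(r{\left(\frac{1}{108 + 131},169 \right)} - 24289\right) - 19084 = \left(\left(-1 + \frac{156}{5} \cdot 169\right) - 24289\right) - 19084 = \left(\left(-1 + \frac{26364}{5}\right) - 24289\right) - 19084 = \left(\frac{26359}{5} - 24289\right) - 19084 = - \frac{95086}{5} - 19084 = - \frac{190506}{5}$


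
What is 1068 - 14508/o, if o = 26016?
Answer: 2314215/2168 ≈ 1067.4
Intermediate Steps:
1068 - 14508/o = 1068 - 14508/26016 = 1068 - 14508*1/26016 = 1068 - 1209/2168 = 2314215/2168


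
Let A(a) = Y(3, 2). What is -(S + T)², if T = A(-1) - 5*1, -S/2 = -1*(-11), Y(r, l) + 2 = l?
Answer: -729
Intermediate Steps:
Y(r, l) = -2 + l
S = -22 (S = -(-2)*(-11) = -2*11 = -22)
A(a) = 0 (A(a) = -2 + 2 = 0)
T = -5 (T = 0 - 5*1 = 0 - 5 = -5)
-(S + T)² = -(-22 - 5)² = -1*(-27)² = -1*729 = -729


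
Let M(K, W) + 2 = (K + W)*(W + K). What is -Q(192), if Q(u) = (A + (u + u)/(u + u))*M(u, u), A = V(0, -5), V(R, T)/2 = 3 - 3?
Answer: -147454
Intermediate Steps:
V(R, T) = 0 (V(R, T) = 2*(3 - 3) = 2*0 = 0)
M(K, W) = -2 + (K + W)² (M(K, W) = -2 + (K + W)*(W + K) = -2 + (K + W)*(K + W) = -2 + (K + W)²)
A = 0
Q(u) = -2 + 4*u² (Q(u) = (0 + (u + u)/(u + u))*(-2 + (u + u)²) = (0 + (2*u)/((2*u)))*(-2 + (2*u)²) = (0 + (2*u)*(1/(2*u)))*(-2 + 4*u²) = (0 + 1)*(-2 + 4*u²) = 1*(-2 + 4*u²) = -2 + 4*u²)
-Q(192) = -(-2 + 4*192²) = -(-2 + 4*36864) = -(-2 + 147456) = -1*147454 = -147454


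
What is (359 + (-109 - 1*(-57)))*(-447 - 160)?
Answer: -186349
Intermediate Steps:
(359 + (-109 - 1*(-57)))*(-447 - 160) = (359 + (-109 + 57))*(-607) = (359 - 52)*(-607) = 307*(-607) = -186349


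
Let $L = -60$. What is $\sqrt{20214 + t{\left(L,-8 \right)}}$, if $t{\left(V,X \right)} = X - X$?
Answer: $3 \sqrt{2246} \approx 142.18$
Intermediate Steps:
$t{\left(V,X \right)} = 0$
$\sqrt{20214 + t{\left(L,-8 \right)}} = \sqrt{20214 + 0} = \sqrt{20214} = 3 \sqrt{2246}$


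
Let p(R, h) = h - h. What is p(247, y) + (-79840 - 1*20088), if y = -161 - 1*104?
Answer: -99928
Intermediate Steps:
y = -265 (y = -161 - 104 = -265)
p(R, h) = 0
p(247, y) + (-79840 - 1*20088) = 0 + (-79840 - 1*20088) = 0 + (-79840 - 20088) = 0 - 99928 = -99928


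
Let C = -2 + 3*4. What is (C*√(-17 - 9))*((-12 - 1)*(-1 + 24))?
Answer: -2990*I*√26 ≈ -15246.0*I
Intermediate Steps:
C = 10 (C = -2 + 12 = 10)
(C*√(-17 - 9))*((-12 - 1)*(-1 + 24)) = (10*√(-17 - 9))*((-12 - 1)*(-1 + 24)) = (10*√(-26))*(-13*23) = (10*(I*√26))*(-299) = (10*I*√26)*(-299) = -2990*I*√26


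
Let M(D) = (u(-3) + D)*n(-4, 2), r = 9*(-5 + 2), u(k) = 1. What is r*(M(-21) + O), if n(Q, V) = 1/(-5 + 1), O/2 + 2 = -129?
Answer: 6939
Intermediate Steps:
O = -262 (O = -4 + 2*(-129) = -4 - 258 = -262)
n(Q, V) = -¼ (n(Q, V) = 1/(-4) = -¼)
r = -27 (r = 9*(-3) = -27)
M(D) = -¼ - D/4 (M(D) = (1 + D)*(-¼) = -¼ - D/4)
r*(M(-21) + O) = -27*((-¼ - ¼*(-21)) - 262) = -27*((-¼ + 21/4) - 262) = -27*(5 - 262) = -27*(-257) = 6939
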